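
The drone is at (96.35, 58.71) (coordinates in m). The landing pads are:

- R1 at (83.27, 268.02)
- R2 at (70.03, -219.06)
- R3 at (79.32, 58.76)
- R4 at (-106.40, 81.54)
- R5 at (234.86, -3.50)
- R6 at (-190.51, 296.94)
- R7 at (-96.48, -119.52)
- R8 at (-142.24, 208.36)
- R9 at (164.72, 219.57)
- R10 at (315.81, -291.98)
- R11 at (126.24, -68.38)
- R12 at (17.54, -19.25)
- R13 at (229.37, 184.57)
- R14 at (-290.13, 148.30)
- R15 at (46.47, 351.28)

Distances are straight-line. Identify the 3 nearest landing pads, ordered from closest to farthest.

R3, R12, R11

Distances from (96.35, 58.71):
R1: √((-13.08)² + (209.31)²) = √(171.0864 + 43810.6761) = 209.72 m
R2: √((-26.32)² + (-277.77)²) = √(692.7424 + 77156.1729) = 279.01 m
R3: √((-17.03)² + (0.05)²) = √(290.0209 + 0.0025) = 17.03 m
R4: √((-202.75)² + (22.83)²) = √(41107.5625 + 521.2089) = 204.03 m
R5: √((138.51)² + (-62.21)²) = √(19185.0201 + 3870.0841) = 151.84 m
R6: √((-286.86)² + (238.23)²) = √(82288.6596 + 56753.5329) = 372.88 m
R7: √((-192.83)² + (-178.23)²) = √(37183.4089 + 31765.9329) = 262.58 m
R8: √((-238.59)² + (149.65)²) = √(56925.1881 + 22395.1225) = 281.64 m
R9: √((68.37)² + (160.86)²) = √(4674.4569 + 25875.9396) = 174.79 m
R10: √((219.46)² + (-350.69)²) = √(48162.6916 + 122983.4761) = 413.70 m
R11: √((29.89)² + (-127.09)²) = √(893.4121 + 16151.8681) = 130.56 m
R12: √((-78.81)² + (-77.96)²) = √(6211.0161 + 6077.7616) = 110.85 m
R13: √((133.02)² + (125.86)²) = √(17694.3204 + 15840.7396) = 183.13 m
R14: √((-386.48)² + (89.59)²) = √(149366.7904 + 8026.3681) = 396.73 m
R15: √((-49.88)² + (292.57)²) = √(2488.0144 + 85597.2049) = 296.79 m
Sorted: R3 (17.03 m) < R12 (110.85 m) < R11 (130.56 m) < R5 (151.84 m) < R9 (174.79 m) < …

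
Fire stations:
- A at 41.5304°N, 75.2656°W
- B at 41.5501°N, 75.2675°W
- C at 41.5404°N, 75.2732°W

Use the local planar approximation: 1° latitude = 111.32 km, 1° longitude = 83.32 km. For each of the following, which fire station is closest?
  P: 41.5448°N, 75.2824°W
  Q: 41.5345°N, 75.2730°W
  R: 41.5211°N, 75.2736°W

P at 41.5448°N, 75.2824°W:
  A: √((-0.0144·111.32)² + (0.0168·83.32)²) = √(2.569635 + 1.959373) = 2.1281 km
  B: √((0.0053·111.32)² + (0.0149·83.32)²) = √(0.348095 + 1.541243) = 1.3745 km
  C: √((-0.0044·111.32)² + (0.0092·83.32)²) = √(0.239912 + 0.587590) = 0.9097 km
  → nearest: C (0.9097 km)
Q at 41.5345°N, 75.2730°W:
  A: √((-0.0041·111.32)² + (0.0074·83.32)²) = √(0.208312 + 0.380156) = 0.7671 km
  B: √((0.0156·111.32)² + (0.0055·83.32)²) = √(3.015752 + 0.210002) = 1.7960 km
  C: √((0.0059·111.32)² + (-0.0002·83.32)²) = √(0.431370 + 0.000278) = 0.6570 km
  → nearest: C (0.6570 km)
R at 41.5211°N, 75.2736°W:
  A: √((0.0093·111.32)² + (0.0080·83.32)²) = √(1.071796 + 0.444302) = 1.2313 km
  B: √((0.0290·111.32)² + (0.0061·83.32)²) = √(10.421792 + 0.258320) = 3.2680 km
  C: √((0.0193·111.32)² + (0.0004·83.32)²) = √(4.615949 + 0.001111) = 2.1487 km
  → nearest: A (1.2313 km)

P→C; Q→C; R→A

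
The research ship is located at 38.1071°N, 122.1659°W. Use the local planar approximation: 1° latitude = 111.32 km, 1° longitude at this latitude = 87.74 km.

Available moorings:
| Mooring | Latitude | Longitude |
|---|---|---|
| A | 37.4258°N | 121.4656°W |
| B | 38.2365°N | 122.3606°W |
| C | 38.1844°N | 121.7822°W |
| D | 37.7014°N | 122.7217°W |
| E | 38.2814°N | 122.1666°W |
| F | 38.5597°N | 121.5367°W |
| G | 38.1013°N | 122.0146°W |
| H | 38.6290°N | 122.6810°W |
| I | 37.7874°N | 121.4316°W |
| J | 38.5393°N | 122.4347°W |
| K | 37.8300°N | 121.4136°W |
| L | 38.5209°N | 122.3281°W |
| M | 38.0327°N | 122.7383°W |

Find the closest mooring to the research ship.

Distances from 38.1071°N, 122.1659°W:
A: 97.6087 km
B: 22.3456 km
C: 34.7482 km
D: 66.4663 km
E: 19.4032 km
F: 74.7408 km
G: 13.2908 km
H: 73.6067 km
I: 73.6035 km
J: 53.5821 km
K: 72.8589 km
L: 48.2125 km
M: 50.9007 km
Minimum: G at 13.2908 km.

G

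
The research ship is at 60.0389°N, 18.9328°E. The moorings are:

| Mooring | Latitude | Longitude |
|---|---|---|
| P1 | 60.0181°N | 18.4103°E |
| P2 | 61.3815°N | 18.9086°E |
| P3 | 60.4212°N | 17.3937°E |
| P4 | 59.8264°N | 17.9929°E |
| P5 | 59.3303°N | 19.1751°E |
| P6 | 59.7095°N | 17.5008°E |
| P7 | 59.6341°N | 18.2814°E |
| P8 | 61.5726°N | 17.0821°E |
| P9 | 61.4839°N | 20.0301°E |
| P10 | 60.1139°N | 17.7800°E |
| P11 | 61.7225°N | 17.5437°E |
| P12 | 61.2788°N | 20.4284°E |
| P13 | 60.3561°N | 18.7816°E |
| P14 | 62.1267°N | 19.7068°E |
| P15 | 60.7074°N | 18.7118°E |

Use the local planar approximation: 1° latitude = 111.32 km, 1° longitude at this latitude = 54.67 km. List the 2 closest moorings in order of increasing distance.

Distances from 60.0389°N, 18.9328°E:
P1: 28.6588 km
P2: 149.4641 km
P3: 94.2928 km
P4: 56.5679 km
P5: 79.9859 km
P6: 86.4496 km
P7: 57.4355 km
P8: 198.4595 km
P9: 171.6794 km
P10: 63.5742 km
P11: 202.2198 km
P12: 160.4260 km
P13: 36.2653 km
P14: 236.2345 km
P15: 75.3918 km
Sorted: P1 (28.6588 km) < P13 (36.2653 km) < P4 (56.5679 km) < P7 (57.4355 km) < …

P1, P13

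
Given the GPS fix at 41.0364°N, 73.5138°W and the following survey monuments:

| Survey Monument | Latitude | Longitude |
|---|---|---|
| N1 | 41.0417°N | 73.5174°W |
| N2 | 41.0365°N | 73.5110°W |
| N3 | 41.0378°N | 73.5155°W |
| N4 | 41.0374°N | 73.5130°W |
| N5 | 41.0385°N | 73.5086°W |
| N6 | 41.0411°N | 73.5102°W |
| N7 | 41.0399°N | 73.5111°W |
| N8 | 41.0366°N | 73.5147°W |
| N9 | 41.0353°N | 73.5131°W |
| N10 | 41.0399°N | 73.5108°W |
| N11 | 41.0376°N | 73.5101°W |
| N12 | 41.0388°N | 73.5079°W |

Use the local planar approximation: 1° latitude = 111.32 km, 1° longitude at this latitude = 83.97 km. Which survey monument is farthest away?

Distances from 41.0364°N, 73.5138°W:
N1: √((0.0053·111.32)² + (-0.0036·83.97)²) = √(0.348095 + 0.091380) = 0.6629 km
N2: √((0.0001·111.32)² + (0.0028·83.97)²) = √(0.000124 + 0.055280) = 0.2354 km
N3: √((0.0014·111.32)² + (-0.0017·83.97)²) = √(0.024289 + 0.020377) = 0.2113 km
N4: √((0.0010·111.32)² + (0.0008·83.97)²) = √(0.012392 + 0.004513) = 0.1300 km
N5: √((0.0021·111.32)² + (0.0052·83.97)²) = √(0.054649 + 0.190658) = 0.4953 km
N6: √((0.0047·111.32)² + (0.0036·83.97)²) = √(0.273742 + 0.091380) = 0.6043 km
N7: √((0.0035·111.32)² + (0.0027·83.97)²) = √(0.151804 + 0.051402) = 0.4508 km
N8: √((0.0002·111.32)² + (-0.0009·83.97)²) = √(0.000496 + 0.005711) = 0.0788 km
N9: √((-0.0011·111.32)² + (0.0007·83.97)²) = √(0.014994 + 0.003455) = 0.1358 km
N10: √((0.0035·111.32)² + (0.0030·83.97)²) = √(0.151804 + 0.063459) = 0.4640 km
N11: √((0.0012·111.32)² + (0.0037·83.97)²) = √(0.017845 + 0.096528) = 0.3382 km
N12: √((0.0024·111.32)² + (0.0059·83.97)²) = √(0.071379 + 0.245444) = 0.5629 km
Maximum: N1 at 0.6629 km.

N1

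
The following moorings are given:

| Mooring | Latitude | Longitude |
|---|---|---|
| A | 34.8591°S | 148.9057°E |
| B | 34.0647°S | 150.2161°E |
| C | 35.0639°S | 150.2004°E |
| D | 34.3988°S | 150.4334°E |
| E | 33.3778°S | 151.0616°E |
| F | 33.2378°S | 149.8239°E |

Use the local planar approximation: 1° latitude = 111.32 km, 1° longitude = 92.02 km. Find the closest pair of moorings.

Pairwise distances:
A–B: 149.5346 km
A–C: 121.3000 km
A–D: 149.6263 km
A–E: 257.9698 km
A–F: 199.2817 km
B–C: 111.2403 km
B–D: 42.2266 km
B–E: 109.0885 km
B–F: 98.8727 km
C–D: 77.0809 km
C–E: 203.7406 km
C–F: 206.2127 km
D–E: 127.5136 km
D–F: 140.8875 km
E–F: 114.9545 km
Closest pair: B–D at 42.2266 km.

B and D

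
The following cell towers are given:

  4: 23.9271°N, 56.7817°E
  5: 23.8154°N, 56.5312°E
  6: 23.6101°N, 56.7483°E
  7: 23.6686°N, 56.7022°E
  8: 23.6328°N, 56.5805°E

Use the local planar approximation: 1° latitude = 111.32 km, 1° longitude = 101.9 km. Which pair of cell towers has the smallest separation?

6 and 7

Pairwise distances:
4–5: 28.3935 km
4–6: 35.4522 km
4–7: 29.8948 km
4–8: 38.6479 km
5–6: 31.8074 km
5–7: 23.8889 km
5–8: 20.9386 km
6–7: 8.0297 km
6–8: 17.2845 km
7–8: 13.0259 km
Closest pair: 6–7 at 8.0297 km.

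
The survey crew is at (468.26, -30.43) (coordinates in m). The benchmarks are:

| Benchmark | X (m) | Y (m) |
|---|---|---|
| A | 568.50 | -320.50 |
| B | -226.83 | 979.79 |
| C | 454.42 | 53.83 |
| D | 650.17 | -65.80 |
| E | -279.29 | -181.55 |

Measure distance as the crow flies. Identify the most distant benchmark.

Distances from (468.26, -30.43):
A: 306.90 m
B: 1226.25 m
C: 85.39 m
D: 185.32 m
E: 762.67 m
Maximum: B at 1226.25 m.

B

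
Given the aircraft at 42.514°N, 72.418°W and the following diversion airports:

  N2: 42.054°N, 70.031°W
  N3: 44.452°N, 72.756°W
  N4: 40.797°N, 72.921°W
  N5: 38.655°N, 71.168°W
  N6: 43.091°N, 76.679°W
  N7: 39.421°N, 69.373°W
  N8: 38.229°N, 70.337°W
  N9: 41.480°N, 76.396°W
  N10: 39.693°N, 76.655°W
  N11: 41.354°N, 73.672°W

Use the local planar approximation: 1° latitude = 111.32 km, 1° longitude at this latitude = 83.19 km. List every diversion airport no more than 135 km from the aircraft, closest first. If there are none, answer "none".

Distances from 42.514°N, 72.418°W:
N2: √((-0.460·111.32)² + (2.387·83.19)²) = √(2622.17733 + 39431.84396) = 205.071 km
N3: √((1.938·111.32)² + (-0.338·83.19)²) = √(46542.95368 + 790.63430) = 217.563 km
N4: √((-1.717·111.32)² + (-0.503·83.19)²) = √(36533.13870 + 1750.96804) = 195.663 km
N5: √((-3.859·111.32)² + (1.250·83.19)²) = √(184542.30996 + 10813.40016) = 441.991 km
N6: √((0.577·111.32)² + (-4.261·83.19)²) = √(4125.70358 + 125650.81706) = 360.245 km
N7: √((-3.093·111.32)² + (3.045·83.19)²) = √(118551.27670 + 64167.75461) = 427.456 km
N8: √((-4.285·111.32)² + (2.081·83.19)²) = √(227534.91484 + 29969.97696) = 507.449 km
N9: √((-1.034·111.32)² + (-3.978·83.19)²) = √(13249.13340 + 109514.54577) = 350.376 km
N10: √((-2.821·111.32)² + (-4.237·83.19)²) = √(98617.17730 + 124239.35172) = 472.077 km
N11: √((-1.160·111.32)² + (-1.254·83.19)²) = √(16674.86681 + 10882.71665) = 166.005 km
Threshold 135 km: none within range.

none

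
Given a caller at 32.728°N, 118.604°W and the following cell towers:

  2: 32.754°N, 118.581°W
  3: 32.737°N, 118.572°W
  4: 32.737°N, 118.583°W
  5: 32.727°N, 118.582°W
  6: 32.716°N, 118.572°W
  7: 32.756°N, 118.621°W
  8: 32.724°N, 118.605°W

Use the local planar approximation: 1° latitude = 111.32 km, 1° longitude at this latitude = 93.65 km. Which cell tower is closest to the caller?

Distances from 32.728°N, 118.604°W:
2: √((0.026·111.32)² + (0.023·93.65)²) = √(8.37709 + 4.63950) = 3.608 km
3: √((0.009·111.32)² + (0.032·93.65)²) = √(1.00376 + 8.98081) = 3.160 km
4: √((0.009·111.32)² + (0.021·93.65)²) = √(1.00376 + 3.86771) = 2.207 km
5: √((-0.001·111.32)² + (0.022·93.65)²) = √(0.01239 + 4.24484) = 2.063 km
6: √((-0.012·111.32)² + (0.032·93.65)²) = √(1.78447 + 8.98081) = 3.281 km
7: √((0.028·111.32)² + (-0.017·93.65)²) = √(9.71544 + 2.53462) = 3.500 km
8: √((-0.004·111.32)² + (-0.001·93.65)²) = √(0.19827 + 0.00877) = 0.455 km
Minimum: 8 at 0.455 km.

8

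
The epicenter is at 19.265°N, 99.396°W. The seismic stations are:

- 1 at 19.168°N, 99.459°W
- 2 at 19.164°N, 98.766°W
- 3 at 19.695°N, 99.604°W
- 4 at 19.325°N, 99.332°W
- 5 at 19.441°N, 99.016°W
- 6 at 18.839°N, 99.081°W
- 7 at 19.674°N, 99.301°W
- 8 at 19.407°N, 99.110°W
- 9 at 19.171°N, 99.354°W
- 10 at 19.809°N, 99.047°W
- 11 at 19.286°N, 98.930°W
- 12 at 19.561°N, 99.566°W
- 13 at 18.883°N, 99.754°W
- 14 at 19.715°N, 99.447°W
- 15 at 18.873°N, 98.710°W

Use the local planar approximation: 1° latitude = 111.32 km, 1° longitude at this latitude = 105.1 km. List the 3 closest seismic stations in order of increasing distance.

4, 9, 1

Distances from 19.265°N, 99.396°W:
1: √((-0.097·111.32)² + (-0.063·105.1)²) = √(116.59767 + 43.84161) = 12.666 km
2: √((-0.101·111.32)² + (0.630·105.1)²) = √(126.41224 + 4384.16137) = 67.161 km
3: √((0.430·111.32)² + (-0.208·105.1)²) = √(2291.30713 + 477.89458) = 52.623 km
4: √((0.060·111.32)² + (0.064·105.1)²) = √(44.61171 + 45.24446) = 9.479 km
5: √((0.176·111.32)² + (0.380·105.1)²) = √(383.85900 + 1595.04384) = 44.485 km
6: √((-0.426·111.32)² + (0.315·105.1)²) = √(2248.87643 + 1096.04034) = 57.835 km
7: √((0.409·111.32)² + (0.095·105.1)²) = √(2072.96997 + 99.69024) = 46.612 km
8: √((0.142·111.32)² + (0.286·105.1)²) = √(249.87516 + 903.51943) = 33.962 km
9: √((-0.094·111.32)² + (0.042·105.1)²) = √(109.49697 + 19.48516) = 11.357 km
10: √((0.544·111.32)² + (0.349·105.1)²) = √(3667.28105 + 1345.41506) = 70.800 km
11: √((0.021·111.32)² + (0.466·105.1)²) = √(5.46493 + 2398.70735) = 49.032 km
12: √((0.296·111.32)² + (-0.170·105.1)²) = √(1085.74995 + 319.22969) = 37.483 km
13: √((-0.382·111.32)² + (-0.358·105.1)²) = √(1808.31099 + 1415.70083) = 56.780 km
14: √((0.450·111.32)² + (-0.051·105.1)²) = √(2509.40884 + 28.73067) = 50.380 km
15: √((-0.392·111.32)² + (0.686·105.1)²) = √(1904.22617 + 5198.20812) = 84.276 km
Sorted: 4 (9.479 km) < 9 (11.357 km) < 1 (12.666 km) < 8 (33.962 km) < 12 (37.483 km) < …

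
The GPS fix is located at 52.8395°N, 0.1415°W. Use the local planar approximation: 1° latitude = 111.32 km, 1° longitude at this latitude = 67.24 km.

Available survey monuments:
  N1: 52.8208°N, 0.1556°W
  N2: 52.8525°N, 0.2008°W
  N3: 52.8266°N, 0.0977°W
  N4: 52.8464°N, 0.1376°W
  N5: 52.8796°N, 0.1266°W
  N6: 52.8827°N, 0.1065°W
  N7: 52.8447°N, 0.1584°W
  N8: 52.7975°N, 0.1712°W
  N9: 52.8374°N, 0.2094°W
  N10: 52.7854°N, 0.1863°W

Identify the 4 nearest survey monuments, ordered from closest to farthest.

Distances from 52.8395°N, 0.1415°W:
N1: √((-0.0187·111.32)² + (-0.0141·67.24)²) = √(4.333408 + 0.898863) = 2.2874 km
N2: √((0.0130·111.32)² + (-0.0593·67.24)²) = √(2.094272 + 15.898816) = 4.2418 km
N3: √((-0.0129·111.32)² + (0.0438·67.24)²) = √(2.062176 + 8.673685) = 3.2766 km
N4: √((0.0069·111.32)² + (0.0039·67.24)²) = √(0.589990 + 0.068768) = 0.8116 km
N5: √((0.0401·111.32)² + (0.0149·67.24)²) = √(19.926689 + 1.003756) = 4.5750 km
N6: √((0.0432·111.32)² + (0.0350·67.24)²) = √(23.126712 + 5.538492) = 5.3540 km
N7: √((0.0052·111.32)² + (-0.0169·67.24)²) = √(0.335084 + 1.291305) = 1.2753 km
N8: √((-0.0420·111.32)² + (-0.0297·67.24)²) = √(21.859739 + 3.988121) = 5.0841 km
N9: √((-0.0021·111.32)² + (-0.0679·67.24)²) = √(0.054649 + 20.844667) = 4.5716 km
N10: √((-0.0541·111.32)² + (-0.0448·67.24)²) = √(36.269446 + 9.074265) = 6.7338 km
Sorted: N4 (0.8116 km) < N7 (1.2753 km) < N1 (2.2874 km) < N3 (3.2766 km) < N2 (4.2418 km) < N9 (4.5716 km) < …

N4, N7, N1, N3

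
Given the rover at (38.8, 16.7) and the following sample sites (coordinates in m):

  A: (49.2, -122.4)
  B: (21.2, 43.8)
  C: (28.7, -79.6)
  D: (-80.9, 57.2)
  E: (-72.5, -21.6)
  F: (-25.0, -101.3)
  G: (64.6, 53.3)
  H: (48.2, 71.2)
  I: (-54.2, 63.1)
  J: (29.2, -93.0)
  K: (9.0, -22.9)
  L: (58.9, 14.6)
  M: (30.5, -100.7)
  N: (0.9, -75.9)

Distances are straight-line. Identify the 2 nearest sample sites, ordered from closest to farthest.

L, B

Distances from (38.8, 16.7):
A: √((10.4)² + (-139.1)²) = √(108.1600 + 19348.8100) = 139.49 m
B: √((-17.6)² + (27.1)²) = √(309.7600 + 734.4100) = 32.31 m
C: √((-10.1)² + (-96.3)²) = √(102.0100 + 9273.6900) = 96.83 m
D: √((-119.7)² + (40.5)²) = √(14328.0900 + 1640.2500) = 126.37 m
E: √((-111.3)² + (-38.3)²) = √(12387.6900 + 1466.8900) = 117.71 m
F: √((-63.8)² + (-118.0)²) = √(4070.4400 + 13924.0000) = 134.14 m
G: √((25.8)² + (36.6)²) = √(665.6400 + 1339.5600) = 44.78 m
H: √((9.4)² + (54.5)²) = √(88.3600 + 2970.2500) = 55.30 m
I: √((-93.0)² + (46.4)²) = √(8649.0000 + 2152.9600) = 103.93 m
J: √((-9.6)² + (-109.7)²) = √(92.1600 + 12034.0900) = 110.12 m
K: √((-29.8)² + (-39.6)²) = √(888.0400 + 1568.1600) = 49.56 m
L: √((20.1)² + (-2.1)²) = √(404.0100 + 4.4100) = 20.21 m
M: √((-8.3)² + (-117.4)²) = √(68.8900 + 13782.7600) = 117.69 m
N: √((-37.9)² + (-92.6)²) = √(1436.4100 + 8574.7600) = 100.06 m
Sorted: L (20.21 m) < B (32.31 m) < G (44.78 m) < K (49.56 m) < …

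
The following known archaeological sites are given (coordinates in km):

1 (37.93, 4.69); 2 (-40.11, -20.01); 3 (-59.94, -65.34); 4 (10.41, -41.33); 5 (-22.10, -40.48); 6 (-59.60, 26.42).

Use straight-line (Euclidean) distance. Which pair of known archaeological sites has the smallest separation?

Pairwise distances:
2–5: √((18.01)² + (-20.47)²) = √(324.3601 + 419.0209) = 27.27 km
4–5: √((-32.51)² + (0.85)²) = √(1056.9001 + 0.7225) = 32.52 km
3–5: √((37.84)² + (24.86)²) = √(1431.8656 + 618.0196) = 45.28 km
2–3: √((-19.83)² + (-45.33)²) = √(393.2289 + 2054.8089) = 49.48 km
2–6: √((-19.49)² + (46.43)²) = √(379.8601 + 2155.7449) = 50.35 km
1–4: √((-27.52)² + (-46.02)²) = √(757.3504 + 2117.8404) = 53.62 km
2–4: √((50.52)² + (-21.32)²) = √(2552.2704 + 454.5424) = 54.83 km
3–4: √((70.35)² + (24.01)²) = √(4949.1225 + 576.4801) = 74.33 km
1–5: √((-60.03)² + (-45.17)²) = √(3603.6009 + 2040.3289) = 75.13 km
5–6: √((-37.50)² + (66.90)²) = √(1406.2500 + 4475.6100) = 76.69 km
1–2: √((-78.04)² + (-24.70)²) = √(6090.2416 + 610.0900) = 81.86 km
3–6: √((0.34)² + (91.76)²) = √(0.1156 + 8419.8976) = 91.76 km
4–6: √((-70.01)² + (67.75)²) = √(4901.4001 + 4590.0625) = 97.42 km
1–6: √((-97.53)² + (21.73)²) = √(9512.1009 + 472.1929) = 99.92 km
1–3: √((-97.87)² + (-70.03)²) = √(9578.5369 + 4904.2009) = 120.34 km
Closest pair: 2–5 at 27.27 km.

2 and 5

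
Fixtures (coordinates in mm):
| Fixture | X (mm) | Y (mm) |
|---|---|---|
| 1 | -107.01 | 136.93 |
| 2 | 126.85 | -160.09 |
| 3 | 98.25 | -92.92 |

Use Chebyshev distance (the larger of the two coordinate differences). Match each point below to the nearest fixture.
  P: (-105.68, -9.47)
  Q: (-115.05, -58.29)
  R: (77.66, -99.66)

P→1; Q→1; R→3

P at (-105.68, -9.47):
  1: 146.40 mm
  2: 232.53 mm
  3: 203.93 mm
  → nearest: 1 (146.40 mm)
Q at (-115.05, -58.29):
  1: 195.22 mm
  2: 241.90 mm
  3: 213.30 mm
  → nearest: 1 (195.22 mm)
R at (77.66, -99.66):
  1: 236.59 mm
  2: 60.43 mm
  3: 20.59 mm
  → nearest: 3 (20.59 mm)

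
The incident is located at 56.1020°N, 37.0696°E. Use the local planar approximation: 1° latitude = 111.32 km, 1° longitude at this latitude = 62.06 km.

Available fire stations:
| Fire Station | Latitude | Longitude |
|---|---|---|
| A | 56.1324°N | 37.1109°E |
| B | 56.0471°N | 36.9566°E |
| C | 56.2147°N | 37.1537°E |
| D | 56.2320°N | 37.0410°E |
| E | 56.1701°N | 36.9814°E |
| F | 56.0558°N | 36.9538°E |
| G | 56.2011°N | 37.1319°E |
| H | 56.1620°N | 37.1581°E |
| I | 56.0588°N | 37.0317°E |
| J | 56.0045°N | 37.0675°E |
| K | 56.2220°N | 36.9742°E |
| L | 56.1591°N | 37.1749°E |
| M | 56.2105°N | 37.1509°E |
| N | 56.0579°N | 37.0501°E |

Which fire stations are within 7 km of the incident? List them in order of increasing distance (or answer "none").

Distances from 56.1020°N, 37.0696°E:
A: √((0.0304·111.32)² + (0.0413·62.06)²) = √(11.452322 + 6.569369) = 4.2452 km
B: √((-0.0549·111.32)² + (-0.1130·62.06)²) = √(37.350041 + 49.179083) = 9.3021 km
C: √((0.1127·111.32)² + (0.0841·62.06)²) = √(157.396194 + 27.240529) = 13.5881 km
D: √((0.1300·111.32)² + (-0.0286·62.06)²) = √(209.427207 + 3.150327) = 14.5800 km
E: √((0.0681·111.32)² + (-0.0882·62.06)²) = √(57.469924 + 29.961304) = 9.3505 km
F: √((-0.0462·111.32)² + (-0.1158·62.06)²) = √(26.450284 + 51.646472) = 8.8372 km
G: √((0.0991·111.32)² + (0.0623·62.06)²) = √(121.700876 + 14.948570) = 11.6897 km
H: √((0.0600·111.32)² + (0.0885·62.06)²) = √(44.611713 + 30.165469) = 8.6474 km
I: √((-0.0432·111.32)² + (-0.0379·62.06)²) = √(23.126712 + 5.532252) = 5.3534 km
J: √((-0.0975·111.32)² + (-0.0021·62.06)²) = √(117.802804 + 0.016985) = 10.8545 km
K: √((0.1200·111.32)² + (-0.0954·62.06)²) = √(178.446851 + 35.052604) = 14.6116 km
L: √((0.0571·111.32)² + (0.1053·62.06)²) = √(40.403465 + 42.705153) = 9.1164 km
M: √((0.1085·111.32)² + (0.0813·62.06)²) = √(145.883398 + 25.456848) = 13.0897 km
N: √((-0.0441·111.32)² + (-0.0195·62.06)²) = √(24.100362 + 1.464511) = 5.0562 km
Threshold 7 km: A (4.2452 km), N (5.0562 km), I (5.3534 km) are within range.

A, N, I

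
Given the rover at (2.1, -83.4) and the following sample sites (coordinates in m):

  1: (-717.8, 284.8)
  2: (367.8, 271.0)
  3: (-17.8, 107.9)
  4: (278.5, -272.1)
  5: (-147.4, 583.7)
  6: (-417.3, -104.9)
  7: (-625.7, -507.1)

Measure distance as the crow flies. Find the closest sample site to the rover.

Distances from (2.1, -83.4):
1: √((-719.9)² + (368.2)²) = √(518256.010 + 135571.240) = 808.6 m
2: √((365.7)² + (354.4)²) = √(133736.490 + 125599.360) = 509.3 m
3: √((-19.9)² + (191.3)²) = √(396.010 + 36595.690) = 192.3 m
4: √((276.4)² + (-188.7)²) = √(76396.960 + 35607.690) = 334.7 m
5: √((-149.5)² + (667.1)²) = √(22350.250 + 445022.410) = 683.6 m
6: √((-419.4)² + (-21.5)²) = √(175896.360 + 462.250) = 420.0 m
7: √((-627.8)² + (-423.7)²) = √(394132.840 + 179521.690) = 757.4 m
Minimum: 3 at 192.3 m.

3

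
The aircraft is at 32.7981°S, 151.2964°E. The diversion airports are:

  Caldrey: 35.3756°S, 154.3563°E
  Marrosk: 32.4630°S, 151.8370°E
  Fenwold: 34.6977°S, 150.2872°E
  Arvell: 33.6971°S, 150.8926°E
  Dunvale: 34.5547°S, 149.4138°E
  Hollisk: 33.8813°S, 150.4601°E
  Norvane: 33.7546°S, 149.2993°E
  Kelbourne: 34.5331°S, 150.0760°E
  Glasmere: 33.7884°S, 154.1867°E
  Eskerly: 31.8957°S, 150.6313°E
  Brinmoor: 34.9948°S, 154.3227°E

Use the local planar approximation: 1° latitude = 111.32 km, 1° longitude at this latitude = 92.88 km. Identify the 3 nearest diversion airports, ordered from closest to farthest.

Distances from 32.7981°S, 151.2964°E:
Caldrey: 403.8551 km
Marrosk: 62.5514 km
Fenwold: 231.3071 km
Arvell: 106.8736 km
Dunvale: 262.3210 km
Hollisk: 143.4345 km
Norvane: 213.8791 km
Kelbourne: 223.9454 km
Glasmere: 290.2049 km
Eskerly: 117.9293 km
Brinmoor: 372.5663 km
Sorted: Marrosk (62.5514 km) < Arvell (106.8736 km) < Eskerly (117.9293 km) < Hollisk (143.4345 km) < Norvane (213.8791 km) < …

Marrosk, Arvell, Eskerly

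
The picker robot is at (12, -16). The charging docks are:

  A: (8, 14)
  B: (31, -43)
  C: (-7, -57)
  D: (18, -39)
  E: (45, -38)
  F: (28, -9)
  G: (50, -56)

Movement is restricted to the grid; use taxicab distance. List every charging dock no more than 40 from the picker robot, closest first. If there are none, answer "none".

F, D, A

Distances from (12, -16):
A: |-4| + |30| = 4 + 30 = 34
B: |19| + |-27| = 19 + 27 = 46
C: |-19| + |-41| = 19 + 41 = 60
D: |6| + |-23| = 6 + 23 = 29
E: |33| + |-22| = 33 + 22 = 55
F: |16| + |7| = 16 + 7 = 23
G: |38| + |-40| = 38 + 40 = 78
Threshold 40: F (23), D (29), A (34) are within range.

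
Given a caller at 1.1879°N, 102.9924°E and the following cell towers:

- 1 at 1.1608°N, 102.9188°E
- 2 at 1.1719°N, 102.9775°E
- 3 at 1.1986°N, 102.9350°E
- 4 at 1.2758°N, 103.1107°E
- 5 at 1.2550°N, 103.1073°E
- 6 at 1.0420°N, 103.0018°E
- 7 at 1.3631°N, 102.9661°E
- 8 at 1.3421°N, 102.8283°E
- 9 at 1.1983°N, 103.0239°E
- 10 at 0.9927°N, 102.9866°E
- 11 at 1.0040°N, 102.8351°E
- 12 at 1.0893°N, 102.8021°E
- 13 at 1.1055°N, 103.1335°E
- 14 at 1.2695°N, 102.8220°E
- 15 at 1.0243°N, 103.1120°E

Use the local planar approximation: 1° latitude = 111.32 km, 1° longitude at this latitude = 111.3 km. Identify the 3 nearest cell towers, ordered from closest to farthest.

2, 9, 3

Distances from 1.1879°N, 102.9924°E:
1: √((-0.0271·111.32)² + (-0.0736·111.3)²) = √(9.100913 + 67.103621) = 8.7295 km
2: √((-0.0160·111.32)² + (-0.0149·111.3)²) = √(3.172388 + 2.750191) = 2.4336 km
3: √((0.0107·111.32)² + (-0.0574·111.3)²) = √(1.418776 + 40.814466) = 6.4987 km
4: √((0.0879·111.32)² + (0.1183·111.3)²) = √(95.746773 + 173.364359) = 16.4046 km
5: √((0.0671·111.32)² + (0.1149·111.3)²) = √(55.794506 + 163.542407) = 14.8100 km
6: √((-0.1459·111.32)² + (0.0094·111.3)²) = √(263.789181 + 1.094576) = 16.2752 km
7: √((0.1752·111.32)² + (-0.0263·111.3)²) = √(380.377307 + 8.568441) = 19.7217 km
8: √((0.1542·111.32)² + (-0.1641·111.3)²) = √(294.655901 + 333.585750) = 25.0647 km
9: √((0.0104·111.32)² + (0.0315·111.3)²) = √(1.340334 + 12.291685) = 3.6922 km
10: √((-0.1952·111.32)² + (-0.0058·111.3)²) = √(472.178298 + 0.416722) = 21.7393 km
11: √((-0.1839·111.32)² + (-0.1573·111.3)²) = √(419.092466 + 306.512206) = 26.9371 km
12: √((-0.0986·111.32)² + (-0.1903·111.3)²) = √(120.475913 + 448.608921) = 23.8555 km
13: √((-0.0824·111.32)² + (0.1411·111.3)²) = √(84.139673 + 246.629122) = 18.1871 km
14: √((0.0816·111.32)² + (-0.1704·111.3)²) = √(82.513824 + 359.690949) = 21.0287 km
15: √((-0.1636·111.32)² + (0.1196·111.3)²) = √(331.675196 + 177.195500) = 22.5582 km
Sorted: 2 (2.4336 km) < 9 (3.6922 km) < 3 (6.4987 km) < 1 (8.7295 km) < 5 (14.8100 km) < …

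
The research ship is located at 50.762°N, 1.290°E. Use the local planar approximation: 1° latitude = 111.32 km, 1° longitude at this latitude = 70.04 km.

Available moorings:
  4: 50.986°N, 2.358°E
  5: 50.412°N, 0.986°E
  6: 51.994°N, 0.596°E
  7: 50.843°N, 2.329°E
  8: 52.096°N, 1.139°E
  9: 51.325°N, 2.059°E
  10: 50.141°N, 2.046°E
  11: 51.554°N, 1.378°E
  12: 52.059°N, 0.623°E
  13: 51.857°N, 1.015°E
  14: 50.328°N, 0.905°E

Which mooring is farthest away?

Distances from 50.762°N, 1.290°E:
4: √((0.224·111.32)² + (1.068·70.04)²) = √(621.78814 + 5595.44692) = 78.849 km
5: √((-0.350·111.32)² + (-0.304·70.04)²) = √(1518.03744 + 453.35608) = 44.400 km
6: √((1.232·111.32)² + (-0.694·70.04)²) = √(18809.09115 + 2362.71433) = 145.505 km
7: √((0.081·111.32)² + (1.039·70.04)²) = √(81.30485 + 5295.69994) = 73.328 km
8: √((1.334·111.32)² + (-0.151·70.04)²) = √(22052.51136 + 111.85262) = 148.877 km
9: √((0.563·111.32)² + (0.769·70.04)²) = √(3927.92498 + 2900.98147) = 82.637 km
10: √((-0.621·111.32)² + (0.756·70.04)²) = √(4778.91819 + 2803.72792) = 87.078 km
11: √((0.792·111.32)² + (0.088·70.04)²) = √(7773.14481 + 37.98898) = 88.381 km
12: √((1.297·111.32)² + (-0.667·70.04)²) = √(20846.17347 + 2182.44819) = 151.752 km
13: √((1.095·111.32)² + (-0.275·70.04)²) = √(14858.48854 + 370.98612) = 123.408 km
14: √((-0.434·111.32)² + (-0.385·70.04)²) = √(2334.13437 + 727.13280) = 55.329 km
Maximum: 12 at 151.752 km.

12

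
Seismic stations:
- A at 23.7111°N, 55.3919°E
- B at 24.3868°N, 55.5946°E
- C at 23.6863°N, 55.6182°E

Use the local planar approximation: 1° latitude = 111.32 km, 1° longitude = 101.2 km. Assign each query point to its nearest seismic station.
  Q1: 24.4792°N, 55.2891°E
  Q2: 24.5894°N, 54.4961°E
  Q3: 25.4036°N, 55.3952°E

Q1→B; Q2→B; Q3→B

Q1 at 24.4792°N, 55.2891°E:
  A: 86.1355 km
  B: 32.5828 km
  C: 94.3400 km
  → nearest: B (32.5828 km)
Q2 at 24.5894°N, 54.4961°E:
  A: 133.3332 km
  B: 113.4329 km
  C: 151.6641 km
  → nearest: B (113.4329 km)
Q3 at 25.4036°N, 55.3952°E:
  A: 188.4094 km
  B: 114.9749 km
  C: 192.4973 km
  → nearest: B (114.9749 km)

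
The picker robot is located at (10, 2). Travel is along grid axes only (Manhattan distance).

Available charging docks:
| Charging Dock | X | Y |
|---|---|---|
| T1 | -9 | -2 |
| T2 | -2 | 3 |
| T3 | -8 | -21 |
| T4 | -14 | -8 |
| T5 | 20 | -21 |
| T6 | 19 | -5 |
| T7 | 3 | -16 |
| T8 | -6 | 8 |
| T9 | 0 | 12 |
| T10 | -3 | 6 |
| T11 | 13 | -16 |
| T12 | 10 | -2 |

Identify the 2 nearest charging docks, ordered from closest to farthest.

T12, T2

Distances from (10, 2):
T1: 23
T2: 13
T3: 41
T4: 34
T5: 33
T6: 16
T7: 25
T8: 22
T9: 20
T10: 17
T11: 21
T12: 4
Sorted: T12 (4) < T2 (13) < T6 (16) < T10 (17) < …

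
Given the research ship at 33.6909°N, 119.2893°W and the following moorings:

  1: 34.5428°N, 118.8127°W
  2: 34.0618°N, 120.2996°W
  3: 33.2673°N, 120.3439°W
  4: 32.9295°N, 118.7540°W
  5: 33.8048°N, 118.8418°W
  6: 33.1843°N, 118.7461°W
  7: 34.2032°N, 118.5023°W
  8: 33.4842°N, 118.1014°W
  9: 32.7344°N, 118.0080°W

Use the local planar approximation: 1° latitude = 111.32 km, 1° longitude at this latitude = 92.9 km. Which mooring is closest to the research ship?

5

Distances from 33.6909°N, 119.2893°W:
1: 104.6603 km
2: 102.5371 km
3: 108.7299 km
4: 98.2706 km
5: 43.4633 km
6: 75.6763 km
7: 92.7240 km
8: 112.7292 km
9: 159.7068 km
Minimum: 5 at 43.4633 km.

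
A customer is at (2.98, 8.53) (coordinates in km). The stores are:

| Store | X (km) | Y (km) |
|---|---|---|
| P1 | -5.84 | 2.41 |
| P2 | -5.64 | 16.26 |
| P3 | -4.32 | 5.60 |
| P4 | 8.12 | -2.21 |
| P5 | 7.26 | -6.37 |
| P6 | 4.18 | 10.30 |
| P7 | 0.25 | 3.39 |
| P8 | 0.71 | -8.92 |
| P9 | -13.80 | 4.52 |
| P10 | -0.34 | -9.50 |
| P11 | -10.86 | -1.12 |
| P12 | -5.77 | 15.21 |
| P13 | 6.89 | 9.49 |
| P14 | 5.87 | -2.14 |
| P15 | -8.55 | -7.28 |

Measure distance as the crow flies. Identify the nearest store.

Distances from (2.98, 8.53):
P1: 10.74 km
P2: 11.58 km
P3: 7.87 km
P4: 11.91 km
P5: 15.50 km
P6: 2.14 km
P7: 5.82 km
P8: 17.60 km
P9: 17.25 km
P10: 18.33 km
P11: 16.87 km
P12: 11.01 km
P13: 4.03 km
P14: 11.05 km
P15: 19.57 km
Minimum: P6 at 2.14 km.

P6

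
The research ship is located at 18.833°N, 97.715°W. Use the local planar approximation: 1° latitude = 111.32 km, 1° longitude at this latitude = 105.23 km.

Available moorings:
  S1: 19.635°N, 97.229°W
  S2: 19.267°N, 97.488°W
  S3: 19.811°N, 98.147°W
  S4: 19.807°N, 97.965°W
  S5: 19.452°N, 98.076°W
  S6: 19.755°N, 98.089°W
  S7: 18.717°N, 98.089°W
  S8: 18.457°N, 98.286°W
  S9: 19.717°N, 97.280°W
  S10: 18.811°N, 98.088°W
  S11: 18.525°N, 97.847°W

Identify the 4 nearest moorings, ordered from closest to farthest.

S11, S10, S7, S2

Distances from 18.833°N, 97.715°W:
S1: √((0.802·111.32)² + (0.486·105.23)²) = √(7970.67556 + 2615.48166) = 102.889 km
S2: √((0.434·111.32)² + (0.227·105.23)²) = √(2334.13437 + 570.59880) = 53.896 km
S3: √((0.978·111.32)² + (-0.432·105.23)²) = √(11852.88593 + 2066.55341) = 117.981 km
S4: √((0.974·111.32)² + (-0.250·105.23)²) = √(11756.12808 + 692.08456) = 111.572 km
S5: √((0.619·111.32)² + (-0.361·105.23)²) = √(4748.18567 + 1443.09042) = 78.685 km
S6: √((0.922·111.32)² + (-0.374·105.23)²) = √(10534.36198 + 1548.89631) = 109.924 km
S7: √((-0.116·111.32)² + (-0.374·105.23)²) = √(166.74867 + 1548.89631) = 41.420 km
S8: √((-0.376·111.32)² + (-0.571·105.23)²) = √(1751.95152 + 3610.36705) = 73.228 km
S9: √((0.884·111.32)² + (0.435·105.23)²) = √(9683.91403 + 2095.35520) = 108.532 km
S10: √((-0.022·111.32)² + (-0.373·105.23)²) = √(5.99780 + 1540.62452) = 39.327 km
S11: √((-0.308·111.32)² + (-0.132·105.23)²) = √(1175.56820 + 192.94210) = 36.993 km
Sorted: S11 (36.993 km) < S10 (39.327 km) < S7 (41.420 km) < S2 (53.896 km) < S8 (73.228 km) < S5 (78.685 km) < …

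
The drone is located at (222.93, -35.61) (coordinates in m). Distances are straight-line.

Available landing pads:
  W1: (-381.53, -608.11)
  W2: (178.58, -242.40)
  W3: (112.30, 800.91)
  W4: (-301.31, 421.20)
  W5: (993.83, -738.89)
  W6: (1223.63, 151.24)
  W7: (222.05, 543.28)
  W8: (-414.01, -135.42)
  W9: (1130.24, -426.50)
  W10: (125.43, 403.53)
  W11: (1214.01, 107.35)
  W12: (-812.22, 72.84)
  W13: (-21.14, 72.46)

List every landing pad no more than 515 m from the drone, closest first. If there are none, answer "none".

Distances from (222.93, -35.61):
W1: 832.54 m
W2: 211.49 m
W3: 843.80 m
W4: 695.34 m
W5: 1043.50 m
W6: 1017.99 m
W7: 578.89 m
W8: 644.71 m
W9: 987.93 m
W10: 449.83 m
W11: 1001.34 m
W12: 1040.82 m
W13: 266.93 m
Threshold 515 m: W2 (211.49 m), W13 (266.93 m), W10 (449.83 m) are within range.

W2, W13, W10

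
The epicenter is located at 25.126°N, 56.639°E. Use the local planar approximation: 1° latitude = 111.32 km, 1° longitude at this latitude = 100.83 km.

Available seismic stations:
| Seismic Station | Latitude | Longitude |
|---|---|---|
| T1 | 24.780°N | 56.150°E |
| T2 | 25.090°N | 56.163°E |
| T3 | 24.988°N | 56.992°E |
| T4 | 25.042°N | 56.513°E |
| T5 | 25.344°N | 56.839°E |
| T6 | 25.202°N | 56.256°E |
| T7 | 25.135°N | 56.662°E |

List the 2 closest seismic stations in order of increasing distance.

Distances from 25.126°N, 56.639°E:
T1: 62.567 km
T2: 48.162 km
T3: 38.767 km
T4: 15.775 km
T5: 31.553 km
T6: 39.534 km
T7: 2.526 km
Sorted: T7 (2.526 km) < T4 (15.775 km) < T5 (31.553 km) < T3 (38.767 km) < …

T7, T4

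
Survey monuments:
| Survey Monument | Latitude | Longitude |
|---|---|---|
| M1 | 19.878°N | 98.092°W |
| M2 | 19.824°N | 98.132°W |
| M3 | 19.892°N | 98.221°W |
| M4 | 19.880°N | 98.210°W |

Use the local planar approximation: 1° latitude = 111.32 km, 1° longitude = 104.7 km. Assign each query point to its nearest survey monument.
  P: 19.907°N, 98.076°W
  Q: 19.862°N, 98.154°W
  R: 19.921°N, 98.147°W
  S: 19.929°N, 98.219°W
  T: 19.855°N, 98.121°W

P→M1; Q→M2; R→M1; S→M3; T→M2

P at 19.907°N, 98.076°W:
  M1: 3.637 km
  M2: 10.943 km
  M3: 15.273 km
  M4: 14.348 km
  → nearest: M1 (3.637 km)
Q at 19.862°N, 98.154°W:
  M1: 6.731 km
  M2: 4.817 km
  M3: 7.769 km
  M4: 6.196 km
  → nearest: M2 (4.817 km)
R at 19.921°N, 98.147°W:
  M1: 7.488 km
  M2: 10.912 km
  M3: 8.393 km
  M4: 8.021 km
  → nearest: M1 (7.488 km)
S at 19.929°N, 98.219°W:
  M1: 14.458 km
  M2: 14.819 km
  M3: 4.124 km
  M4: 5.535 km
  → nearest: M3 (4.124 km)
T at 19.855°N, 98.121°W:
  M1: 3.972 km
  M2: 3.638 km
  M3: 11.251 km
  M4: 9.725 km
  → nearest: M2 (3.638 km)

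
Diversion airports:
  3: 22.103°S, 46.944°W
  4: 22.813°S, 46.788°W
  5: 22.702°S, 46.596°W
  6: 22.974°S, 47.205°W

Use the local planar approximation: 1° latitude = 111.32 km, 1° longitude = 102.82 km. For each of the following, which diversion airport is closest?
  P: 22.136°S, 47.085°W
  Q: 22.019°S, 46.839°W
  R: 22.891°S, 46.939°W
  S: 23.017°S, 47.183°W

P at 22.136°S, 47.085°W:
  3: √((0.033·111.32)² + (0.141·102.82)²) = √(13.49504 + 210.18099) = 14.956 km
  4: √((-0.677·111.32)² + (0.297·102.82)²) = √(5679.67823 + 932.54135) = 81.316 km
  5: √((-0.566·111.32)² + (0.489·102.82)²) = √(3969.89717 + 2527.97583) = 80.609 km
  6: √((-0.838·111.32)² + (-0.120·102.82)²) = √(8702.30765 + 152.23611) = 94.099 km
  → nearest: 3 (14.956 km)
Q at 22.019°S, 46.839°W:
  3: √((-0.084·111.32)² + (-0.105·102.82)²) = √(87.43896 + 116.55578) = 14.283 km
  4: √((-0.794·111.32)² + (0.051·102.82)²) = √(7812.45269 + 27.49765) = 88.543 km
  5: √((-0.683·111.32)² + (0.243·102.82)²) = √(5780.79812 + 624.26322) = 80.032 km
  6: √((-0.955·111.32)² + (-0.366·102.82)²) = √(11301.94367 + 1416.17646) = 112.775 km
  → nearest: 3 (14.283 km)
R at 22.891°S, 46.939°W:
  3: √((0.788·111.32)² + (-0.005·102.82)²) = √(7694.82647 + 0.26430) = 87.722 km
  4: √((0.078·111.32)² + (0.151·102.82)²) = √(75.39379 + 241.05109) = 17.789 km
  5: √((0.189·111.32)² + (0.343·102.82)²) = √(442.65972 + 1243.77963) = 41.066 km
  6: √((-0.083·111.32)² + (-0.266·102.82)²) = √(85.36947 + 748.02906) = 28.869 km
  → nearest: 4 (17.789 km)
S at 23.017°S, 47.183°W:
  3: √((0.914·111.32)² + (0.239·102.82)²) = √(10352.34619 + 603.88049) = 104.672 km
  4: √((0.204·111.32)² + (0.395·102.82)²) = √(515.71140 + 1649.48887) = 46.532 km
  5: √((0.315·111.32)² + (0.587·102.82)²) = √(1229.61033 + 3642.76707) = 69.802 km
  6: √((0.043·111.32)² + (-0.022·102.82)²) = √(22.91307 + 5.11682) = 5.294 km
  → nearest: 6 (5.294 km)

P→3; Q→3; R→4; S→6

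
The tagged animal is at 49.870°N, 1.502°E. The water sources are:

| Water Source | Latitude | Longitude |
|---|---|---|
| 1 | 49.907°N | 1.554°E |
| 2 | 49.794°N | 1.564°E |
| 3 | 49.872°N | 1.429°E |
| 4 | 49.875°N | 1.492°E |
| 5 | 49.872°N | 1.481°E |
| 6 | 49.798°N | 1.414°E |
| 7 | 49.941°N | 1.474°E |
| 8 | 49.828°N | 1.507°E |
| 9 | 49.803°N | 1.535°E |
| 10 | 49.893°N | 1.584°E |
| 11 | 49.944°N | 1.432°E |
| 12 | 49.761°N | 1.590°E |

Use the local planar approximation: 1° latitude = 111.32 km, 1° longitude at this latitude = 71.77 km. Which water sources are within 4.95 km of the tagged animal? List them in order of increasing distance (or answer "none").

4, 5, 8

Distances from 49.870°N, 1.502°E:
1: √((0.037·111.32)² + (0.052·71.77)²) = √(16.96484 + 13.92812) = 5.558 km
2: √((-0.076·111.32)² + (0.062·71.77)²) = √(71.57701 + 19.80019) = 9.559 km
3: √((0.002·111.32)² + (-0.073·71.77)²) = √(0.04957 + 27.44932) = 5.244 km
4: √((0.005·111.32)² + (-0.010·71.77)²) = √(0.30980 + 0.51509) = 0.908 km
5: √((0.002·111.32)² + (-0.021·71.77)²) = √(0.04957 + 2.27156) = 1.524 km
6: √((-0.072·111.32)² + (-0.088·71.77)²) = √(64.24087 + 39.88882) = 10.204 km
7: √((0.071·111.32)² + (-0.028·71.77)²) = √(62.46879 + 4.03833) = 8.155 km
8: √((-0.042·111.32)² + (0.005·71.77)²) = √(21.85974 + 0.12877) = 4.689 km
9: √((-0.067·111.32)² + (0.033·71.77)²) = √(55.62833 + 5.60937) = 7.825 km
10: √((0.023·111.32)² + (0.082·71.77)²) = √(6.55544 + 34.63487) = 6.418 km
11: √((0.074·111.32)² + (-0.070·71.77)²) = √(67.85937 + 25.23957) = 9.649 km
12: √((-0.109·111.32)² + (0.088·71.77)²) = √(147.23104 + 39.88882) = 13.679 km
Threshold 4.95 km: 4 (0.908 km), 5 (1.524 km), 8 (4.689 km) are within range.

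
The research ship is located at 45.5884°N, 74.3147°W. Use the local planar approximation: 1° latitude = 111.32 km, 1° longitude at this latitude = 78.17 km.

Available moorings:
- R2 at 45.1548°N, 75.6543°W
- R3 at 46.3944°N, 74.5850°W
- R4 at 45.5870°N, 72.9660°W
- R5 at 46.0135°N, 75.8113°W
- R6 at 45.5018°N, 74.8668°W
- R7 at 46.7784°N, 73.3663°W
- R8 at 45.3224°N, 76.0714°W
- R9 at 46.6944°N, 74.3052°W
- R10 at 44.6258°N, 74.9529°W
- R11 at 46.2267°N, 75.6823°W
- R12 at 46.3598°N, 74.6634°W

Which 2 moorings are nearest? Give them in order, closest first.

Distances from 45.5884°N, 74.3147°W:
R2: 115.3056 km
R3: 92.1783 km
R4: 105.4280 km
R5: 126.1977 km
R6: 44.2213 km
R7: 151.8049 km
R8: 140.4775 km
R9: 123.1222 km
R10: 118.2005 km
R11: 128.3652 km
R12: 90.0946 km
Sorted: R6 (44.2213 km) < R12 (90.0946 km) < R3 (92.1783 km) < R4 (105.4280 km) < …

R6, R12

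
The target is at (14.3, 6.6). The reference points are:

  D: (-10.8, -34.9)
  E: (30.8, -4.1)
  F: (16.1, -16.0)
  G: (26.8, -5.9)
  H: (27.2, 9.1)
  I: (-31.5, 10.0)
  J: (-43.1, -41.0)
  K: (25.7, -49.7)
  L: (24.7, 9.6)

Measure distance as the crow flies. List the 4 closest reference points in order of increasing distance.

L, H, G, E

Distances from (14.3, 6.6):
D: √((-25.1)² + (-41.5)²) = √(630.010 + 1722.250) = 48.5
E: √((16.5)² + (-10.7)²) = √(272.250 + 114.490) = 19.7
F: √((1.8)² + (-22.6)²) = √(3.240 + 510.760) = 22.7
G: √((12.5)² + (-12.5)²) = √(156.250 + 156.250) = 17.7
H: √((12.9)² + (2.5)²) = √(166.410 + 6.250) = 13.1
I: √((-45.8)² + (3.4)²) = √(2097.640 + 11.560) = 45.9
J: √((-57.4)² + (-47.6)²) = √(3294.760 + 2265.760) = 74.6
K: √((11.4)² + (-56.3)²) = √(129.960 + 3169.690) = 57.4
L: √((10.4)² + (3.0)²) = √(108.160 + 9.000) = 10.8
Sorted: L (10.8) < H (13.1) < G (17.7) < E (19.7) < F (22.7) < I (45.9) < …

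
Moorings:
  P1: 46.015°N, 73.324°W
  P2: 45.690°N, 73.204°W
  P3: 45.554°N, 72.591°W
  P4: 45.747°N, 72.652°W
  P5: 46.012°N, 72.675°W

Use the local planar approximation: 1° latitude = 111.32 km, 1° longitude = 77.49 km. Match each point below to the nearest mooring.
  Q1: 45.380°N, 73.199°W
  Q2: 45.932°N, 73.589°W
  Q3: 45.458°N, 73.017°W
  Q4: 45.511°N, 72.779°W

Q1 at 45.380°N, 73.199°W:
  P1: √((0.635·111.32)² + (-0.125·77.49)²) = √(4996.82162 + 93.82344) = 71.349 km
  P2: √((0.310·111.32)² + (-0.005·77.49)²) = √(1190.88488 + 0.15012) = 34.511 km
  P3: √((0.174·111.32)² + (0.608·77.49)²) = √(375.18450 + 2219.72146) = 50.940 km
  P4: √((0.367·111.32)² + (0.547·77.49)²) = √(1669.08527 + 1796.66031) = 58.871 km
  P5: √((0.632·111.32)² + (0.524·77.49)²) = √(4949.71909 + 1648.74653) = 81.231 km
  → nearest: P2 (34.511 km)
Q2 at 45.932°N, 73.589°W:
  P1: √((0.083·111.32)² + (0.265·77.49)²) = √(85.36947 + 421.68006) = 22.518 km
  P2: √((-0.242·111.32)² + (0.385·77.49)²) = √(725.73343 + 890.04667) = 40.197 km
  P3: √((-0.378·111.32)² + (0.998·77.49)²) = √(1770.63887 + 5980.70532) = 88.042 km
  P4: √((-0.185·111.32)² + (0.937·77.49)²) = √(424.12107 + 5271.94054) = 75.472 km
  P5: √((0.080·111.32)² + (0.914·77.49)²) = √(79.30971 + 5016.30244) = 71.384 km
  → nearest: P1 (22.518 km)
Q3 at 45.458°N, 73.017°W:
  P1: √((0.557·111.32)² + (-0.307·77.49)²) = √(3844.64979 + 565.93698) = 66.412 km
  P2: √((0.232·111.32)² + (-0.187·77.49)²) = √(666.99467 + 209.97836) = 29.614 km
  P3: √((0.096·111.32)² + (0.426·77.49)²) = √(114.20598 + 1089.70896) = 34.697 km
  P4: √((0.289·111.32)² + (0.365·77.49)²) = √(1035.00413 + 799.97617) = 42.837 km
  P5: √((0.554·111.32)² + (0.342·77.49)²) = √(3803.34678 + 702.33374) = 67.124 km
  → nearest: P2 (29.614 km)
Q4 at 45.511°N, 72.779°W:
  P1: √((0.504·111.32)² + (-0.545·77.49)²) = √(3147.80244 + 1783.54605) = 70.224 km
  P2: √((0.179·111.32)² + (-0.425·77.49)²) = √(397.05663 + 1084.59896) = 38.492 km
  P3: √((0.043·111.32)² + (0.188·77.49)²) = √(22.91307 + 212.23012) = 15.334 km
  P4: √((0.236·111.32)² + (0.127·77.49)²) = √(690.19276 + 96.84981) = 28.054 km
  P5: √((0.501·111.32)² + (0.104·77.49)²) = √(3110.44013 + 64.94684) = 56.351 km
  → nearest: P3 (15.334 km)

Q1→P2; Q2→P1; Q3→P2; Q4→P3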